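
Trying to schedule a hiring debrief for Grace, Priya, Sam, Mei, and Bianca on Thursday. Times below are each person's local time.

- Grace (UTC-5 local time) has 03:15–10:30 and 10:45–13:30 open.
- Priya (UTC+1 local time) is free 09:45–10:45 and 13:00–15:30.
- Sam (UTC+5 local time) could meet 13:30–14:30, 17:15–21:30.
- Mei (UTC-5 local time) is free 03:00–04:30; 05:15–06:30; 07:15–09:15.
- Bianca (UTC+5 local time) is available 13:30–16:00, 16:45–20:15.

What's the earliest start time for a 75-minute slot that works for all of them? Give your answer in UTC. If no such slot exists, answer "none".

Grace in UTC: 08:15-15:30, 15:45-18:30 (add 5h to convert from UTC-5).
Priya in UTC: 08:45-09:45, 12:00-14:30 (subtract 1h to convert from UTC+1).
Sam in UTC: 08:30-09:30, 12:15-16:30 (subtract 5h to convert from UTC+5).
Mei in UTC: 08:00-09:30, 10:15-11:30, 12:15-14:15 (add 5h to convert from UTC-5).
Bianca in UTC: 08:30-11:00, 11:45-15:15 (subtract 5h to convert from UTC+5).
Grace ∩ Priya: 08:45-09:45, 12:00-14:30.
Grace ∩ Priya ∩ Sam: 08:45-09:30, 12:15-14:30.
Grace ∩ Priya ∩ Sam ∩ Mei: 08:45-09:30, 12:15-14:15.
Grace ∩ Priya ∩ Sam ∩ Mei ∩ Bianca: 08:45-09:30, 12:15-14:15.
The first common window of at least 75 minutes is 12:15-14:15, so the earliest start is 12:15.

12:15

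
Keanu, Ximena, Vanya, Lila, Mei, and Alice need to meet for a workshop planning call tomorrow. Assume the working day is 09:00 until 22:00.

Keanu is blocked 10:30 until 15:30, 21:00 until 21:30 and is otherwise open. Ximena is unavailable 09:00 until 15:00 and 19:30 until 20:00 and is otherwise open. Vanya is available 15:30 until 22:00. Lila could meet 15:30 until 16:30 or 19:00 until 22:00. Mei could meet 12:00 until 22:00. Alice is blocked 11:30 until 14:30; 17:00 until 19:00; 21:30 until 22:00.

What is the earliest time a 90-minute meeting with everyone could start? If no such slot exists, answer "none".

Keanu free: 09:00-10:30, 15:30-21:00, 21:30-22:00 (invert busy blocks within the working day).
Ximena free: 15:00-19:30, 20:00-22:00 (invert busy blocks within the working day).
Vanya free: 15:30-22:00.
Lila free: 15:30-16:30, 19:00-22:00.
Mei free: 12:00-22:00.
Alice free: 09:00-11:30, 14:30-17:00, 19:00-21:30 (invert busy blocks within the working day).
Keanu ∩ Ximena: 15:30-19:30, 20:00-21:00, 21:30-22:00.
Keanu ∩ Ximena ∩ Vanya: 15:30-19:30, 20:00-21:00, 21:30-22:00.
Keanu ∩ Ximena ∩ Vanya ∩ Lila: 15:30-16:30, 19:00-19:30, 20:00-21:00, 21:30-22:00.
Keanu ∩ Ximena ∩ Vanya ∩ Lila ∩ Mei: 15:30-16:30, 19:00-19:30, 20:00-21:00, 21:30-22:00.
Keanu ∩ Ximena ∩ Vanya ∩ Lila ∩ Mei ∩ Alice: 15:30-16:30, 19:00-19:30, 20:00-21:00.
Those are the intersection windows.
No common window is at least 90 minutes long.

none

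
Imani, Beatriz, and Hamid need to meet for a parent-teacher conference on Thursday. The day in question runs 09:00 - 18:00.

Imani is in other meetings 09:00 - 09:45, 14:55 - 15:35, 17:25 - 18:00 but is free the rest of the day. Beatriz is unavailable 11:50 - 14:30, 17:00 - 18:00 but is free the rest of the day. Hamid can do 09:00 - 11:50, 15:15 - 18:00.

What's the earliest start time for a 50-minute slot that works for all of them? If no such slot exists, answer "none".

09:45

Imani free: 09:45-14:55, 15:35-17:25 (invert busy blocks within the working day).
Beatriz free: 09:00-11:50, 14:30-17:00 (invert busy blocks within the working day).
Hamid free: 09:00-11:50, 15:15-18:00.
Imani ∩ Beatriz: 09:45-11:50, 14:30-14:55, 15:35-17:00.
Imani ∩ Beatriz ∩ Hamid: 09:45-11:50, 15:35-17:00.
The first common window of at least 50 minutes is 09:45-11:50, so the earliest start is 09:45.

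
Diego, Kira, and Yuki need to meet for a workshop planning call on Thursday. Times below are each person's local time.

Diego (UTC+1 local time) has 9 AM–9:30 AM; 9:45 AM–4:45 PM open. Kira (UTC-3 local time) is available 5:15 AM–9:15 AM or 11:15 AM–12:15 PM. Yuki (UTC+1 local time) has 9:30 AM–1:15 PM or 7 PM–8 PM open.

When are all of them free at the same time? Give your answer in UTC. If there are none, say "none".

Diego in UTC: 08:00-08:30, 08:45-15:45 (subtract 1h to convert from UTC+1).
Kira in UTC: 08:15-12:15, 14:15-15:15 (add 3h to convert from UTC-3).
Yuki in UTC: 08:30-12:15, 18:00-19:00 (subtract 1h to convert from UTC+1).
Diego ∩ Kira: 08:15-08:30, 08:45-12:15, 14:15-15:15.
Diego ∩ Kira ∩ Yuki: 08:45-12:15.
Those are the intersection windows.

08:45-12:15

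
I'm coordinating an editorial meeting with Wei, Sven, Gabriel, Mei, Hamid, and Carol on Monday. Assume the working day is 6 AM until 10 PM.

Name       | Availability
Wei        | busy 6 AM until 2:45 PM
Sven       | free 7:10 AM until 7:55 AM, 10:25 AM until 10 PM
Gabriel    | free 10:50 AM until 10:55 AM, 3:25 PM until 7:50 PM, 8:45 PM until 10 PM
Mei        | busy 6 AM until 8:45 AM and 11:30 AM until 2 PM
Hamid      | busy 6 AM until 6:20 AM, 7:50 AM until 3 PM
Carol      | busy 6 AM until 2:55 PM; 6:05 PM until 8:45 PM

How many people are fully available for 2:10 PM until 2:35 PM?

2

Wei free: 14:45-22:00 (invert busy blocks within the working day).
Sven free: 07:10-07:55, 10:25-22:00.
Gabriel free: 10:50-10:55, 15:25-19:50, 20:45-22:00.
Mei free: 08:45-11:30, 14:00-22:00 (invert busy blocks within the working day).
Hamid free: 06:20-07:50, 15:00-22:00 (invert busy blocks within the working day).
Carol free: 14:55-18:05, 20:45-22:00 (invert busy blocks within the working day).
Sven and Mei can make the full 14:10-14:35 slot — that's 2.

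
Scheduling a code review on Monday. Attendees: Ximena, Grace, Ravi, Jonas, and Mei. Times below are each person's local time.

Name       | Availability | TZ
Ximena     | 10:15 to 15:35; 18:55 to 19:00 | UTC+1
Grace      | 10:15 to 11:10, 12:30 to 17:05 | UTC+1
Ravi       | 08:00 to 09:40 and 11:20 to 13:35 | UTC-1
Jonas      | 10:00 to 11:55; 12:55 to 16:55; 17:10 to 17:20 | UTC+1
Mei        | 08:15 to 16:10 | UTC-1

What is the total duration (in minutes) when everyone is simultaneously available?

190

Ximena in UTC: 09:15-14:35, 17:55-18:00 (subtract 1h to convert from UTC+1).
Grace in UTC: 09:15-10:10, 11:30-16:05 (subtract 1h to convert from UTC+1).
Ravi in UTC: 09:00-10:40, 12:20-14:35 (add 1h to convert from UTC-1).
Jonas in UTC: 09:00-10:55, 11:55-15:55, 16:10-16:20 (subtract 1h to convert from UTC+1).
Mei in UTC: 09:15-17:10 (add 1h to convert from UTC-1).
Ximena ∩ Grace: 09:15-10:10, 11:30-14:35.
Ximena ∩ Grace ∩ Ravi: 09:15-10:10, 12:20-14:35.
Ximena ∩ Grace ∩ Ravi ∩ Jonas: 09:15-10:10, 12:20-14:35.
Ximena ∩ Grace ∩ Ravi ∩ Jonas ∩ Mei: 09:15-10:10, 12:20-14:35.
Summing the common windows: 55 + 135 = 190 minutes.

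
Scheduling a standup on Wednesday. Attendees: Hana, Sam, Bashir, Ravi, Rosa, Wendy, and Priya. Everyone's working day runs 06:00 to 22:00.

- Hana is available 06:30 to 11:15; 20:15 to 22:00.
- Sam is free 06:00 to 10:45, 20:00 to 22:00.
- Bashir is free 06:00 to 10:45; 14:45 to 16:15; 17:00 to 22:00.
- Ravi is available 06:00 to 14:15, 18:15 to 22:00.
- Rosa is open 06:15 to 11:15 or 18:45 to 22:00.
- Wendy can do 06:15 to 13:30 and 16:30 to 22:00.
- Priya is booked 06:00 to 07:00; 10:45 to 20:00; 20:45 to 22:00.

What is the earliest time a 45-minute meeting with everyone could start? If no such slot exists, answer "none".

Hana free: 06:30-11:15, 20:15-22:00.
Sam free: 06:00-10:45, 20:00-22:00.
Bashir free: 06:00-10:45, 14:45-16:15, 17:00-22:00.
Ravi free: 06:00-14:15, 18:15-22:00.
Rosa free: 06:15-11:15, 18:45-22:00.
Wendy free: 06:15-13:30, 16:30-22:00.
Priya free: 07:00-10:45, 20:00-20:45 (invert busy blocks within the working day).
Hana ∩ Sam: 06:30-10:45, 20:15-22:00.
Hana ∩ Sam ∩ Bashir: 06:30-10:45, 20:15-22:00.
Hana ∩ Sam ∩ Bashir ∩ Ravi: 06:30-10:45, 20:15-22:00.
Hana ∩ Sam ∩ Bashir ∩ Ravi ∩ Rosa: 06:30-10:45, 20:15-22:00.
Hana ∩ Sam ∩ Bashir ∩ Ravi ∩ Rosa ∩ Wendy: 06:30-10:45, 20:15-22:00.
Hana ∩ Sam ∩ Bashir ∩ Ravi ∩ Rosa ∩ Wendy ∩ Priya: 07:00-10:45, 20:15-20:45.
The first common window of at least 45 minutes is 07:00-10:45, so the earliest start is 07:00.

07:00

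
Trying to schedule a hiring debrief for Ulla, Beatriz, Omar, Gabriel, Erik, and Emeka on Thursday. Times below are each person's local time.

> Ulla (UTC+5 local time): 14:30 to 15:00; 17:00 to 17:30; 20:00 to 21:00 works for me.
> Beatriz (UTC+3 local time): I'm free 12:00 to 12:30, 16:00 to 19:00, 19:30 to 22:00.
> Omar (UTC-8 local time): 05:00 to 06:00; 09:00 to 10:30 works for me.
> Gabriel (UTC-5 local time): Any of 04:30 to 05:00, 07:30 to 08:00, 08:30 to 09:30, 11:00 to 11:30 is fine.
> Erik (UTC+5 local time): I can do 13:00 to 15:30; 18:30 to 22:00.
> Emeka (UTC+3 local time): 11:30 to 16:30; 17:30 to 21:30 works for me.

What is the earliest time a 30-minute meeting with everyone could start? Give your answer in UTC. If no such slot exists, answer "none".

none

Ulla in UTC: 09:30-10:00, 12:00-12:30, 15:00-16:00 (subtract 5h to convert from UTC+5).
Beatriz in UTC: 09:00-09:30, 13:00-16:00, 16:30-19:00 (subtract 3h to convert from UTC+3).
Omar in UTC: 13:00-14:00, 17:00-18:30 (add 8h to convert from UTC-8).
Gabriel in UTC: 09:30-10:00, 12:30-13:00, 13:30-14:30, 16:00-16:30 (add 5h to convert from UTC-5).
Erik in UTC: 08:00-10:30, 13:30-17:00 (subtract 5h to convert from UTC+5).
Emeka in UTC: 08:30-13:30, 14:30-18:30 (subtract 3h to convert from UTC+3).
Ulla ∩ Beatriz: 15:00-16:00.
Ulla ∩ Beatriz ∩ Omar: ∅.
Ulla ∩ Beatriz ∩ Omar ∩ Gabriel: ∅.
Ulla ∩ Beatriz ∩ Omar ∩ Gabriel ∩ Erik: ∅.
Ulla ∩ Beatriz ∩ Omar ∩ Gabriel ∩ Erik ∩ Emeka: ∅.
There is no time when everyone is free.
No common window is at least 30 minutes long.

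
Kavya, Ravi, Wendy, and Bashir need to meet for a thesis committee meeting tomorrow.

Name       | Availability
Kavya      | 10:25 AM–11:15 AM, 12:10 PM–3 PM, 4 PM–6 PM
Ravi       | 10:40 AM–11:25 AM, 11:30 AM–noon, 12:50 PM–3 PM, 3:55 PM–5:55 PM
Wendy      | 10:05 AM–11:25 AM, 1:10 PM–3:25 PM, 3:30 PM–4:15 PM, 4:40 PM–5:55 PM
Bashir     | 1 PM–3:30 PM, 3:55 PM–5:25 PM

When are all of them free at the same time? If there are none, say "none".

Kavya ∩ Ravi: 10:40-11:15, 12:50-15:00, 16:00-17:55.
Kavya ∩ Ravi ∩ Wendy: 10:40-11:15, 13:10-15:00, 16:00-16:15, 16:40-17:55.
Kavya ∩ Ravi ∩ Wendy ∩ Bashir: 13:10-15:00, 16:00-16:15, 16:40-17:25.

13:10-15:00, 16:00-16:15, 16:40-17:25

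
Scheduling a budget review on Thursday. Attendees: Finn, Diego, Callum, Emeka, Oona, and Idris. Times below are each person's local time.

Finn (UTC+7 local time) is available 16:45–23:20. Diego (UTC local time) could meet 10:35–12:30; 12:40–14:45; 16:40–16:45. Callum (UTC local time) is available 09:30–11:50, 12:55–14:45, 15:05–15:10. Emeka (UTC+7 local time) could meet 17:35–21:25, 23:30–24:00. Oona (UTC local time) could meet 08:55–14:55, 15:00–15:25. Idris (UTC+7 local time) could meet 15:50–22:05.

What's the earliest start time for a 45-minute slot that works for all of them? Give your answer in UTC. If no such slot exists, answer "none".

Finn in UTC: 09:45-16:20 (subtract 7h to convert from UTC+7).
Diego in UTC: 10:35-12:30, 12:40-14:45, 16:40-16:45.
Callum in UTC: 09:30-11:50, 12:55-14:45, 15:05-15:10.
Emeka in UTC: 10:35-14:25, 16:30-17:00 (subtract 7h to convert from UTC+7).
Oona in UTC: 08:55-14:55, 15:00-15:25.
Idris in UTC: 08:50-15:05 (subtract 7h to convert from UTC+7).
Finn ∩ Diego: 10:35-12:30, 12:40-14:45.
Finn ∩ Diego ∩ Callum: 10:35-11:50, 12:55-14:45.
Finn ∩ Diego ∩ Callum ∩ Emeka: 10:35-11:50, 12:55-14:25.
Finn ∩ Diego ∩ Callum ∩ Emeka ∩ Oona: 10:35-11:50, 12:55-14:25.
Finn ∩ Diego ∩ Callum ∩ Emeka ∩ Oona ∩ Idris: 10:35-11:50, 12:55-14:25.
The first common window of at least 45 minutes is 10:35-11:50, so the earliest start is 10:35.

10:35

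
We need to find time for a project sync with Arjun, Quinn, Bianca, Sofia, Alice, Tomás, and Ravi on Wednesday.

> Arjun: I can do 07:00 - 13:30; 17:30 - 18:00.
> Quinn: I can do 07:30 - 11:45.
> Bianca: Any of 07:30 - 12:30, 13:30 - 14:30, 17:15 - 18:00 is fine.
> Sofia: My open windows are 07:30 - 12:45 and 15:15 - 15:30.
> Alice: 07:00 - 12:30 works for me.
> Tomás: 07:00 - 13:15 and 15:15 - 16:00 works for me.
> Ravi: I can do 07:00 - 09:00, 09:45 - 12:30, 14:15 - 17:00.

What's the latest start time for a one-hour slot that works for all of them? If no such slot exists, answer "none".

Arjun ∩ Quinn: 07:30-11:45.
Arjun ∩ Quinn ∩ Bianca: 07:30-11:45.
Arjun ∩ Quinn ∩ Bianca ∩ Sofia: 07:30-11:45.
Arjun ∩ Quinn ∩ Bianca ∩ Sofia ∩ Alice: 07:30-11:45.
Arjun ∩ Quinn ∩ Bianca ∩ Sofia ∩ Alice ∩ Tomás: 07:30-11:45.
Arjun ∩ Quinn ∩ Bianca ∩ Sofia ∩ Alice ∩ Tomás ∩ Ravi: 07:30-09:00, 09:45-11:45.
The last common window of at least 60 minutes is 09:45-11:45; a 60-minute meeting can start as late as 10:45 and still end by 11:45.

10:45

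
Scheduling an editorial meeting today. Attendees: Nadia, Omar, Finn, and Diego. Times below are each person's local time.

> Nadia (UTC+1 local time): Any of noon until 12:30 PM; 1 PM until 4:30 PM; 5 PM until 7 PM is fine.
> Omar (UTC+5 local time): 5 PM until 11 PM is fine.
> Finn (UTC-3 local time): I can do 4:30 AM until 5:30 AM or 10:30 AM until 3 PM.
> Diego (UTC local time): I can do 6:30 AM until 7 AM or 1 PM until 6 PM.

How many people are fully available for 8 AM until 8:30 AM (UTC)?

1

Nadia in UTC: 11:00-11:30, 12:00-15:30, 16:00-18:00 (subtract 1h to convert from UTC+1).
Omar in UTC: 12:00-18:00 (subtract 5h to convert from UTC+5).
Finn in UTC: 07:30-08:30, 13:30-18:00 (add 3h to convert from UTC-3).
Diego in UTC: 06:30-07:00, 13:00-18:00.
Finn can make the full 08:00-08:30 slot — that's 1.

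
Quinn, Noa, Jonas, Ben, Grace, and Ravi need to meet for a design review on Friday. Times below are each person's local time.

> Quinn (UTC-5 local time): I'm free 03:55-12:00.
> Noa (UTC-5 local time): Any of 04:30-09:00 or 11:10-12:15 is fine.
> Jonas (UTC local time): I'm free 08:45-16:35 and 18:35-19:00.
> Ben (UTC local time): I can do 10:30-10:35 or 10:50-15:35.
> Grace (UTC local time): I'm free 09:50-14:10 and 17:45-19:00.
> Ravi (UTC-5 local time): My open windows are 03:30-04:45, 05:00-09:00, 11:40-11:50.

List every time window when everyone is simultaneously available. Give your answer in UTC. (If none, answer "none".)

Quinn in UTC: 08:55-17:00 (add 5h to convert from UTC-5).
Noa in UTC: 09:30-14:00, 16:10-17:15 (add 5h to convert from UTC-5).
Jonas in UTC: 08:45-16:35, 18:35-19:00.
Ben in UTC: 10:30-10:35, 10:50-15:35.
Grace in UTC: 09:50-14:10, 17:45-19:00.
Ravi in UTC: 08:30-09:45, 10:00-14:00, 16:40-16:50 (add 5h to convert from UTC-5).
Quinn ∩ Noa: 09:30-14:00, 16:10-17:00.
Quinn ∩ Noa ∩ Jonas: 09:30-14:00, 16:10-16:35.
Quinn ∩ Noa ∩ Jonas ∩ Ben: 10:30-10:35, 10:50-14:00.
Quinn ∩ Noa ∩ Jonas ∩ Ben ∩ Grace: 10:30-10:35, 10:50-14:00.
Quinn ∩ Noa ∩ Jonas ∩ Ben ∩ Grace ∩ Ravi: 10:30-10:35, 10:50-14:00.
So the common availability across everyone is 10:30-10:35, 10:50-14:00.

10:30-10:35, 10:50-14:00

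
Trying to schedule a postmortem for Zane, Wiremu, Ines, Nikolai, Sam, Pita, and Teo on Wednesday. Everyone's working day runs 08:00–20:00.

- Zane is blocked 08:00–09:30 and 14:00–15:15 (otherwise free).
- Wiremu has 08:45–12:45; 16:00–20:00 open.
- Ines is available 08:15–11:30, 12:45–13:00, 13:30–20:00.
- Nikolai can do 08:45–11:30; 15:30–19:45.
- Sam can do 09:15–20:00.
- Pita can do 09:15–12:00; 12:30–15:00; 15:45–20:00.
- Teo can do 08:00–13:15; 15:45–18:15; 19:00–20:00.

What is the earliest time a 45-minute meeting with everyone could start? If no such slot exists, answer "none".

Zane free: 09:30-14:00, 15:15-20:00 (invert busy blocks within the working day).
Wiremu free: 08:45-12:45, 16:00-20:00.
Ines free: 08:15-11:30, 12:45-13:00, 13:30-20:00.
Nikolai free: 08:45-11:30, 15:30-19:45.
Sam free: 09:15-20:00.
Pita free: 09:15-12:00, 12:30-15:00, 15:45-20:00.
Teo free: 08:00-13:15, 15:45-18:15, 19:00-20:00.
Zane ∩ Wiremu: 09:30-12:45, 16:00-20:00.
Zane ∩ Wiremu ∩ Ines: 09:30-11:30, 16:00-20:00.
Zane ∩ Wiremu ∩ Ines ∩ Nikolai: 09:30-11:30, 16:00-19:45.
Zane ∩ Wiremu ∩ Ines ∩ Nikolai ∩ Sam: 09:30-11:30, 16:00-19:45.
Zane ∩ Wiremu ∩ Ines ∩ Nikolai ∩ Sam ∩ Pita: 09:30-11:30, 16:00-19:45.
Zane ∩ Wiremu ∩ Ines ∩ Nikolai ∩ Sam ∩ Pita ∩ Teo: 09:30-11:30, 16:00-18:15, 19:00-19:45.
Those are the intersection windows.
The first common window of at least 45 minutes is 09:30-11:30, so the earliest start is 09:30.

09:30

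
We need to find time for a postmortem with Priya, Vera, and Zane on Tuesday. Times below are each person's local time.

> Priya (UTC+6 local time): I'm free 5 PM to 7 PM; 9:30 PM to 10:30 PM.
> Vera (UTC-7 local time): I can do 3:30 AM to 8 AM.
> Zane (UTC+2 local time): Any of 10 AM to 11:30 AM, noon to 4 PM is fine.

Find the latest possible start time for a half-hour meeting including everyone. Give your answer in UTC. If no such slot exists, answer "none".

12:30

Priya in UTC: 11:00-13:00, 15:30-16:30 (subtract 6h to convert from UTC+6).
Vera in UTC: 10:30-15:00 (add 7h to convert from UTC-7).
Zane in UTC: 08:00-09:30, 10:00-14:00 (subtract 2h to convert from UTC+2).
Priya ∩ Vera: 11:00-13:00.
Priya ∩ Vera ∩ Zane: 11:00-13:00.
The last common window of at least 30 minutes is 11:00-13:00; a 30-minute meeting can start as late as 12:30 and still end by 13:00.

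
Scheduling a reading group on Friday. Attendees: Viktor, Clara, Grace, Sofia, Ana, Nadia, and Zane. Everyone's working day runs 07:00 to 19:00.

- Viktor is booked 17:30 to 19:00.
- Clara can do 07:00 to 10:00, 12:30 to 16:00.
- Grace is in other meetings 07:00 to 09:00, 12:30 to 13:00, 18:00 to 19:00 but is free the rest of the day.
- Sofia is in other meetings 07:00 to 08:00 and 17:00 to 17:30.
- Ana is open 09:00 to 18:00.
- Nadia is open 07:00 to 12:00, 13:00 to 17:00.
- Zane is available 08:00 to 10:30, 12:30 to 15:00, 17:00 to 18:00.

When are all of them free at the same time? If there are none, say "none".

09:00-10:00, 13:00-15:00

Viktor free: 07:00-17:30 (invert busy blocks within the working day).
Clara free: 07:00-10:00, 12:30-16:00.
Grace free: 09:00-12:30, 13:00-18:00 (invert busy blocks within the working day).
Sofia free: 08:00-17:00, 17:30-19:00 (invert busy blocks within the working day).
Ana free: 09:00-18:00.
Nadia free: 07:00-12:00, 13:00-17:00.
Zane free: 08:00-10:30, 12:30-15:00, 17:00-18:00.
Viktor ∩ Clara: 07:00-10:00, 12:30-16:00.
Viktor ∩ Clara ∩ Grace: 09:00-10:00, 13:00-16:00.
Viktor ∩ Clara ∩ Grace ∩ Sofia: 09:00-10:00, 13:00-16:00.
Viktor ∩ Clara ∩ Grace ∩ Sofia ∩ Ana: 09:00-10:00, 13:00-16:00.
Viktor ∩ Clara ∩ Grace ∩ Sofia ∩ Ana ∩ Nadia: 09:00-10:00, 13:00-16:00.
Viktor ∩ Clara ∩ Grace ∩ Sofia ∩ Ana ∩ Nadia ∩ Zane: 09:00-10:00, 13:00-15:00.
Those are the intersection windows.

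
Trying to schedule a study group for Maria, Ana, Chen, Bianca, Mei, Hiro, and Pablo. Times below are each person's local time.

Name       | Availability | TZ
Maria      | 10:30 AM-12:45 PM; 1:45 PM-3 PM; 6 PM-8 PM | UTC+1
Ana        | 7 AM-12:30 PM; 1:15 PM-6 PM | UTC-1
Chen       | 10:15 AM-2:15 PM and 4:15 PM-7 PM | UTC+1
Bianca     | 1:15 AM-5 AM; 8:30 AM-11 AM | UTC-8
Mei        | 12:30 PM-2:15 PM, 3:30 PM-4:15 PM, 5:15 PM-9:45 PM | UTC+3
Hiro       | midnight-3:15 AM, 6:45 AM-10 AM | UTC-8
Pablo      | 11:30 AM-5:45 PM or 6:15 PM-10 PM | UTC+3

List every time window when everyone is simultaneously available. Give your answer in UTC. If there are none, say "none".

09:30-11:15, 17:00-18:00

Maria in UTC: 09:30-11:45, 12:45-14:00, 17:00-19:00 (subtract 1h to convert from UTC+1).
Ana in UTC: 08:00-13:30, 14:15-19:00 (add 1h to convert from UTC-1).
Chen in UTC: 09:15-13:15, 15:15-18:00 (subtract 1h to convert from UTC+1).
Bianca in UTC: 09:15-13:00, 16:30-19:00 (add 8h to convert from UTC-8).
Mei in UTC: 09:30-11:15, 12:30-13:15, 14:15-18:45 (subtract 3h to convert from UTC+3).
Hiro in UTC: 08:00-11:15, 14:45-18:00 (add 8h to convert from UTC-8).
Pablo in UTC: 08:30-14:45, 15:15-19:00 (subtract 3h to convert from UTC+3).
Maria ∩ Ana: 09:30-11:45, 12:45-13:30, 17:00-19:00.
Maria ∩ Ana ∩ Chen: 09:30-11:45, 12:45-13:15, 17:00-18:00.
Maria ∩ Ana ∩ Chen ∩ Bianca: 09:30-11:45, 12:45-13:00, 17:00-18:00.
Maria ∩ Ana ∩ Chen ∩ Bianca ∩ Mei: 09:30-11:15, 12:45-13:00, 17:00-18:00.
Maria ∩ Ana ∩ Chen ∩ Bianca ∩ Mei ∩ Hiro: 09:30-11:15, 17:00-18:00.
Maria ∩ Ana ∩ Chen ∩ Bianca ∩ Mei ∩ Hiro ∩ Pablo: 09:30-11:15, 17:00-18:00.
So the common availability across everyone is 09:30-11:15, 17:00-18:00.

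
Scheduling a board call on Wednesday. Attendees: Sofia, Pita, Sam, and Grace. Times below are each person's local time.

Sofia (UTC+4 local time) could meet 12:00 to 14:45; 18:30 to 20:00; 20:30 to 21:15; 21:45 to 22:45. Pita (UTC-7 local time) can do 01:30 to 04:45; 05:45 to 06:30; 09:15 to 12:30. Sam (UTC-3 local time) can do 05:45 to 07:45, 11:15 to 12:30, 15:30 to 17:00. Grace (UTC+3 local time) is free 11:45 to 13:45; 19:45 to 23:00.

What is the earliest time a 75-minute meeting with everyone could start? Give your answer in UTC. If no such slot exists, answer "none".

Sofia in UTC: 08:00-10:45, 14:30-16:00, 16:30-17:15, 17:45-18:45 (subtract 4h to convert from UTC+4).
Pita in UTC: 08:30-11:45, 12:45-13:30, 16:15-19:30 (add 7h to convert from UTC-7).
Sam in UTC: 08:45-10:45, 14:15-15:30, 18:30-20:00 (add 3h to convert from UTC-3).
Grace in UTC: 08:45-10:45, 16:45-20:00 (subtract 3h to convert from UTC+3).
Sofia ∩ Pita: 08:30-10:45, 16:30-17:15, 17:45-18:45.
Sofia ∩ Pita ∩ Sam: 08:45-10:45, 18:30-18:45.
Sofia ∩ Pita ∩ Sam ∩ Grace: 08:45-10:45, 18:30-18:45.
The first common window of at least 75 minutes is 08:45-10:45, so the earliest start is 08:45.

08:45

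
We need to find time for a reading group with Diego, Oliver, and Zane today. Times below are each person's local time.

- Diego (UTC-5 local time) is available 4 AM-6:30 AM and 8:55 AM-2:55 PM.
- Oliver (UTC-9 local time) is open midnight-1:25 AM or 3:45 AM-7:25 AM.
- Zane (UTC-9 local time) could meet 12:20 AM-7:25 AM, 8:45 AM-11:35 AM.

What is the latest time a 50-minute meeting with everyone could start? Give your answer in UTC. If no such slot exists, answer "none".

15:35

Diego in UTC: 09:00-11:30, 13:55-19:55 (add 5h to convert from UTC-5).
Oliver in UTC: 09:00-10:25, 12:45-16:25 (add 9h to convert from UTC-9).
Zane in UTC: 09:20-16:25, 17:45-20:35 (add 9h to convert from UTC-9).
Diego ∩ Oliver: 09:00-10:25, 13:55-16:25.
Diego ∩ Oliver ∩ Zane: 09:20-10:25, 13:55-16:25.
The last common window of at least 50 minutes is 13:55-16:25; a 50-minute meeting can start as late as 15:35 and still end by 16:25.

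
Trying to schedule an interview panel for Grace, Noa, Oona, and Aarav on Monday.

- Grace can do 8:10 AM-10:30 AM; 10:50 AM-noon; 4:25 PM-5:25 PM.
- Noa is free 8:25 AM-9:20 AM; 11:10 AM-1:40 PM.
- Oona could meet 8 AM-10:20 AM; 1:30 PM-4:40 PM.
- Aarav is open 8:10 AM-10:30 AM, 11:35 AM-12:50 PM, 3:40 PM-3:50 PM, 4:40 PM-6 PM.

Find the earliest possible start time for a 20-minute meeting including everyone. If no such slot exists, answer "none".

Grace ∩ Noa: 08:25-09:20, 11:10-12:00.
Grace ∩ Noa ∩ Oona: 08:25-09:20.
Grace ∩ Noa ∩ Oona ∩ Aarav: 08:25-09:20.
The first common window of at least 20 minutes is 08:25-09:20, so the earliest start is 08:25.

08:25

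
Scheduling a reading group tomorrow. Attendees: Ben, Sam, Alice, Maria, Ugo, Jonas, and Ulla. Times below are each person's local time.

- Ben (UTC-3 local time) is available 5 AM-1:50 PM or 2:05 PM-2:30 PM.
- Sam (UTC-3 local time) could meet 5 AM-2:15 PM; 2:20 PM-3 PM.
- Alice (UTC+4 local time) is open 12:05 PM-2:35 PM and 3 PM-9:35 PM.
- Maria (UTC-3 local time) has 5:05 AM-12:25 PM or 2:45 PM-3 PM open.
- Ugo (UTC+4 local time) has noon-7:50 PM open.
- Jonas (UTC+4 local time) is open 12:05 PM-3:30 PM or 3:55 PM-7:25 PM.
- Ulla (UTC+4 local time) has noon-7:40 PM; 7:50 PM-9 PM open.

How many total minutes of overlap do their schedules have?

Ben in UTC: 08:00-16:50, 17:05-17:30 (add 3h to convert from UTC-3).
Sam in UTC: 08:00-17:15, 17:20-18:00 (add 3h to convert from UTC-3).
Alice in UTC: 08:05-10:35, 11:00-17:35 (subtract 4h to convert from UTC+4).
Maria in UTC: 08:05-15:25, 17:45-18:00 (add 3h to convert from UTC-3).
Ugo in UTC: 08:00-15:50 (subtract 4h to convert from UTC+4).
Jonas in UTC: 08:05-11:30, 11:55-15:25 (subtract 4h to convert from UTC+4).
Ulla in UTC: 08:00-15:40, 15:50-17:00 (subtract 4h to convert from UTC+4).
Ben ∩ Sam: 08:00-16:50, 17:05-17:15, 17:20-17:30.
Ben ∩ Sam ∩ Alice: 08:05-10:35, 11:00-16:50, 17:05-17:15, 17:20-17:30.
Ben ∩ Sam ∩ Alice ∩ Maria: 08:05-10:35, 11:00-15:25.
Ben ∩ Sam ∩ Alice ∩ Maria ∩ Ugo: 08:05-10:35, 11:00-15:25.
Ben ∩ Sam ∩ Alice ∩ Maria ∩ Ugo ∩ Jonas: 08:05-10:35, 11:00-11:30, 11:55-15:25.
Ben ∩ Sam ∩ Alice ∩ Maria ∩ Ugo ∩ Jonas ∩ Ulla: 08:05-10:35, 11:00-11:30, 11:55-15:25.
Those are the intersection windows.
Summing the common windows: 150 + 30 + 210 = 390 minutes.

390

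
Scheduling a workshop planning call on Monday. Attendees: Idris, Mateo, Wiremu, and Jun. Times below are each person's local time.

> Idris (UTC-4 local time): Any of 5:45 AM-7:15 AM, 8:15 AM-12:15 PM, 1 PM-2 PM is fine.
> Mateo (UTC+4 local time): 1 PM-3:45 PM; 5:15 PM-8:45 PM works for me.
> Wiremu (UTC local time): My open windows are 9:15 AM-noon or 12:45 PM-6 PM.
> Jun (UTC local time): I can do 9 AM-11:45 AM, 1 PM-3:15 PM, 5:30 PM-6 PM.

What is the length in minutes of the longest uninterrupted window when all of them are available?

Idris in UTC: 09:45-11:15, 12:15-16:15, 17:00-18:00 (add 4h to convert from UTC-4).
Mateo in UTC: 09:00-11:45, 13:15-16:45 (subtract 4h to convert from UTC+4).
Wiremu in UTC: 09:15-12:00, 12:45-18:00.
Jun in UTC: 09:00-11:45, 13:00-15:15, 17:30-18:00.
Idris ∩ Mateo: 09:45-11:15, 13:15-16:15.
Idris ∩ Mateo ∩ Wiremu: 09:45-11:15, 13:15-16:15.
Idris ∩ Mateo ∩ Wiremu ∩ Jun: 09:45-11:15, 13:15-15:15.
So the common availability across everyone is 09:45-11:15, 13:15-15:15.
The longest is 13:15-15:15 at 120 minutes.

120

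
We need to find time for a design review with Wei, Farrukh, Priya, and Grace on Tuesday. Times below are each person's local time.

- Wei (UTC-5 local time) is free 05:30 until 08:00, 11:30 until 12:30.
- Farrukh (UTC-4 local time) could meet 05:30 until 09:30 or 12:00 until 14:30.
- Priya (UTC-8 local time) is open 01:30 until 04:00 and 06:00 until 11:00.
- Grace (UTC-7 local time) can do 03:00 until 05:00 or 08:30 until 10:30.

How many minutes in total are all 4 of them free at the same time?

Wei in UTC: 10:30-13:00, 16:30-17:30 (add 5h to convert from UTC-5).
Farrukh in UTC: 09:30-13:30, 16:00-18:30 (add 4h to convert from UTC-4).
Priya in UTC: 09:30-12:00, 14:00-19:00 (add 8h to convert from UTC-8).
Grace in UTC: 10:00-12:00, 15:30-17:30 (add 7h to convert from UTC-7).
Wei ∩ Farrukh: 10:30-13:00, 16:30-17:30.
Wei ∩ Farrukh ∩ Priya: 10:30-12:00, 16:30-17:30.
Wei ∩ Farrukh ∩ Priya ∩ Grace: 10:30-12:00, 16:30-17:30.
So the common availability across everyone is 10:30-12:00, 16:30-17:30.
Summing the common windows: 90 + 60 = 150 minutes.

150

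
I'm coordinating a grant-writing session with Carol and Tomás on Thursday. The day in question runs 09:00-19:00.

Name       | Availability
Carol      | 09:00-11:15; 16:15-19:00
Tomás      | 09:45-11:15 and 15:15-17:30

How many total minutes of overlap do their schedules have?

Carol ∩ Tomás: 09:45-11:15, 16:15-17:30.
Summing the common windows: 90 + 75 = 165 minutes.

165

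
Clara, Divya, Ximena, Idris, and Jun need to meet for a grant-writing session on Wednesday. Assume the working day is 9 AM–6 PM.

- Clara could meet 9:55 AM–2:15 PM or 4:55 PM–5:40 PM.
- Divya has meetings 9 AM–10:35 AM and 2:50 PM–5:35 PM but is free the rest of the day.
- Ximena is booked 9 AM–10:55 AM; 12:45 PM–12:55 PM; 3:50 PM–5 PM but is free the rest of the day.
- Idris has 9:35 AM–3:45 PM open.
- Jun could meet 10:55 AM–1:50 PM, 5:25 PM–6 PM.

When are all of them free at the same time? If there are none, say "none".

Clara free: 09:55-14:15, 16:55-17:40.
Divya free: 10:35-14:50, 17:35-18:00 (invert busy blocks within the working day).
Ximena free: 10:55-12:45, 12:55-15:50, 17:00-18:00 (invert busy blocks within the working day).
Idris free: 09:35-15:45.
Jun free: 10:55-13:50, 17:25-18:00.
Clara ∩ Divya: 10:35-14:15, 17:35-17:40.
Clara ∩ Divya ∩ Ximena: 10:55-12:45, 12:55-14:15, 17:35-17:40.
Clara ∩ Divya ∩ Ximena ∩ Idris: 10:55-12:45, 12:55-14:15.
Clara ∩ Divya ∩ Ximena ∩ Idris ∩ Jun: 10:55-12:45, 12:55-13:50.

10:55-12:45, 12:55-13:50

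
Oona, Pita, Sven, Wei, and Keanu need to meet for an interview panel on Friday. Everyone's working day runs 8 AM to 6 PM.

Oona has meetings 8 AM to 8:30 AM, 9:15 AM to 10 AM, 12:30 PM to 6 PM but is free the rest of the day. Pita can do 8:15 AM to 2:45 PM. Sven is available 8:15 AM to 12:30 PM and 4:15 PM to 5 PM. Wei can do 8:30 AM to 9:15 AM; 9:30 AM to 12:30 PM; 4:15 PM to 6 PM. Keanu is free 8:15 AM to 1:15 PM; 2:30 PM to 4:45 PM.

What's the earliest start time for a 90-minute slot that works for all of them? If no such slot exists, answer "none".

10:00

Oona free: 08:30-09:15, 10:00-12:30 (invert busy blocks within the working day).
Pita free: 08:15-14:45.
Sven free: 08:15-12:30, 16:15-17:00.
Wei free: 08:30-09:15, 09:30-12:30, 16:15-18:00.
Keanu free: 08:15-13:15, 14:30-16:45.
Oona ∩ Pita: 08:30-09:15, 10:00-12:30.
Oona ∩ Pita ∩ Sven: 08:30-09:15, 10:00-12:30.
Oona ∩ Pita ∩ Sven ∩ Wei: 08:30-09:15, 10:00-12:30.
Oona ∩ Pita ∩ Sven ∩ Wei ∩ Keanu: 08:30-09:15, 10:00-12:30.
The first common window of at least 90 minutes is 10:00-12:30, so the earliest start is 10:00.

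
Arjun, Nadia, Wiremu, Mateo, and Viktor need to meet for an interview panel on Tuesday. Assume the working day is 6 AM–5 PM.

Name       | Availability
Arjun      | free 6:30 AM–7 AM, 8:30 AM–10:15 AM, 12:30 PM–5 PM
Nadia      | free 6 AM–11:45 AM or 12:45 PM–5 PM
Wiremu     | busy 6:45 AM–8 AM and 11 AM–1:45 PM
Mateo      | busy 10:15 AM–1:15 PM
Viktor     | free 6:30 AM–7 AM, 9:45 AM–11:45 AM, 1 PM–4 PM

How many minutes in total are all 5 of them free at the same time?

180

Arjun free: 06:30-07:00, 08:30-10:15, 12:30-17:00.
Nadia free: 06:00-11:45, 12:45-17:00.
Wiremu free: 06:00-06:45, 08:00-11:00, 13:45-17:00 (invert busy blocks within the working day).
Mateo free: 06:00-10:15, 13:15-17:00 (invert busy blocks within the working day).
Viktor free: 06:30-07:00, 09:45-11:45, 13:00-16:00.
Arjun ∩ Nadia: 06:30-07:00, 08:30-10:15, 12:45-17:00.
Arjun ∩ Nadia ∩ Wiremu: 06:30-06:45, 08:30-10:15, 13:45-17:00.
Arjun ∩ Nadia ∩ Wiremu ∩ Mateo: 06:30-06:45, 08:30-10:15, 13:45-17:00.
Arjun ∩ Nadia ∩ Wiremu ∩ Mateo ∩ Viktor: 06:30-06:45, 09:45-10:15, 13:45-16:00.
Those are the intersection windows.
Summing the common windows: 15 + 30 + 135 = 180 minutes.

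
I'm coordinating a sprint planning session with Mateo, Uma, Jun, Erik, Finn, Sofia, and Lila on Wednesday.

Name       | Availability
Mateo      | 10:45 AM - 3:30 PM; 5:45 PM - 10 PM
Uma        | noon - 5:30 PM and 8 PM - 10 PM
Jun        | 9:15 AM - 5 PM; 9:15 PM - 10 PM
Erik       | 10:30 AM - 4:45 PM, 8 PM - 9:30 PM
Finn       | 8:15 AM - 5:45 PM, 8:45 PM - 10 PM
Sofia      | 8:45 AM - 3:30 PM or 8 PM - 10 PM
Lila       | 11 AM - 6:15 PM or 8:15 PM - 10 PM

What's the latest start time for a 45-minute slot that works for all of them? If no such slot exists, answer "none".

Mateo ∩ Uma: 12:00-15:30, 20:00-22:00.
Mateo ∩ Uma ∩ Jun: 12:00-15:30, 21:15-22:00.
Mateo ∩ Uma ∩ Jun ∩ Erik: 12:00-15:30, 21:15-21:30.
Mateo ∩ Uma ∩ Jun ∩ Erik ∩ Finn: 12:00-15:30, 21:15-21:30.
Mateo ∩ Uma ∩ Jun ∩ Erik ∩ Finn ∩ Sofia: 12:00-15:30, 21:15-21:30.
Mateo ∩ Uma ∩ Jun ∩ Erik ∩ Finn ∩ Sofia ∩ Lila: 12:00-15:30, 21:15-21:30.
So the common availability across everyone is 12:00-15:30, 21:15-21:30.
The last common window of at least 45 minutes is 12:00-15:30; a 45-minute meeting can start as late as 14:45 and still end by 15:30.

14:45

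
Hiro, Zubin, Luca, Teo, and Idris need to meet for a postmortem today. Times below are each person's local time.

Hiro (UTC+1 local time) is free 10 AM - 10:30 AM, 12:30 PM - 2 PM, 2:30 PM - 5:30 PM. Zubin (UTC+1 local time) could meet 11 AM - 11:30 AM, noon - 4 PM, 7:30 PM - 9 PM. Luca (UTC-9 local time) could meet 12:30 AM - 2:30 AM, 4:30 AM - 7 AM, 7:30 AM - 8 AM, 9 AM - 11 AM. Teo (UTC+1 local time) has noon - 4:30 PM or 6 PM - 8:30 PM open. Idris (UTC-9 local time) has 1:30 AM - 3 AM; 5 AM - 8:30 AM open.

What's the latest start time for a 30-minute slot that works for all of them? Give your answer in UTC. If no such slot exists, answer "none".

14:30

Hiro in UTC: 09:00-09:30, 11:30-13:00, 13:30-16:30 (subtract 1h to convert from UTC+1).
Zubin in UTC: 10:00-10:30, 11:00-15:00, 18:30-20:00 (subtract 1h to convert from UTC+1).
Luca in UTC: 09:30-11:30, 13:30-16:00, 16:30-17:00, 18:00-20:00 (add 9h to convert from UTC-9).
Teo in UTC: 11:00-15:30, 17:00-19:30 (subtract 1h to convert from UTC+1).
Idris in UTC: 10:30-12:00, 14:00-17:30 (add 9h to convert from UTC-9).
Hiro ∩ Zubin: 11:30-13:00, 13:30-15:00.
Hiro ∩ Zubin ∩ Luca: 13:30-15:00.
Hiro ∩ Zubin ∩ Luca ∩ Teo: 13:30-15:00.
Hiro ∩ Zubin ∩ Luca ∩ Teo ∩ Idris: 14:00-15:00.
The last common window of at least 30 minutes is 14:00-15:00; a 30-minute meeting can start as late as 14:30 and still end by 15:00.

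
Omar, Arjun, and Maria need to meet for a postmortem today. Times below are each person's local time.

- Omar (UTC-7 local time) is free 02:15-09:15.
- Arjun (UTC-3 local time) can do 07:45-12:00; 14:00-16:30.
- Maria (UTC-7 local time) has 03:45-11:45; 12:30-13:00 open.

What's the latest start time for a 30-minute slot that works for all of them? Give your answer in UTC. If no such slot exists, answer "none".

Omar in UTC: 09:15-16:15 (add 7h to convert from UTC-7).
Arjun in UTC: 10:45-15:00, 17:00-19:30 (add 3h to convert from UTC-3).
Maria in UTC: 10:45-18:45, 19:30-20:00 (add 7h to convert from UTC-7).
Omar ∩ Arjun: 10:45-15:00.
Omar ∩ Arjun ∩ Maria: 10:45-15:00.
The last common window of at least 30 minutes is 10:45-15:00; a 30-minute meeting can start as late as 14:30 and still end by 15:00.

14:30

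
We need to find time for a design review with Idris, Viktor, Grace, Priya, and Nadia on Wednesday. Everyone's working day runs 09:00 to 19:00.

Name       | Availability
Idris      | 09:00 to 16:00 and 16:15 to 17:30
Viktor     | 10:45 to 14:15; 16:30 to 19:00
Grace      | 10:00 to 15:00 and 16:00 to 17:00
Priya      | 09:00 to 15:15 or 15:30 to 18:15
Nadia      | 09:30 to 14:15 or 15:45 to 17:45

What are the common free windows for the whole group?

Idris ∩ Viktor: 10:45-14:15, 16:30-17:30.
Idris ∩ Viktor ∩ Grace: 10:45-14:15, 16:30-17:00.
Idris ∩ Viktor ∩ Grace ∩ Priya: 10:45-14:15, 16:30-17:00.
Idris ∩ Viktor ∩ Grace ∩ Priya ∩ Nadia: 10:45-14:15, 16:30-17:00.
Those are the intersection windows.

10:45-14:15, 16:30-17:00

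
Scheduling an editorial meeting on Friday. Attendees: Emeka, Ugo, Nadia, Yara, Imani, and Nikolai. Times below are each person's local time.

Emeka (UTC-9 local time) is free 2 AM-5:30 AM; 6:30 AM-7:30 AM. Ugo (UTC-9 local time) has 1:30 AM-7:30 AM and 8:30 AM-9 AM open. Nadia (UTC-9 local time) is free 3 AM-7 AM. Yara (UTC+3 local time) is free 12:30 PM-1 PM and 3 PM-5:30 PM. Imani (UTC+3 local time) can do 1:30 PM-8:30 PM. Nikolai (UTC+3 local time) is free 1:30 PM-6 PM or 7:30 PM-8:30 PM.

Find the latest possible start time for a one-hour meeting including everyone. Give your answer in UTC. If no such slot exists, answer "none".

13:30

Emeka in UTC: 11:00-14:30, 15:30-16:30 (add 9h to convert from UTC-9).
Ugo in UTC: 10:30-16:30, 17:30-18:00 (add 9h to convert from UTC-9).
Nadia in UTC: 12:00-16:00 (add 9h to convert from UTC-9).
Yara in UTC: 09:30-10:00, 12:00-14:30 (subtract 3h to convert from UTC+3).
Imani in UTC: 10:30-17:30 (subtract 3h to convert from UTC+3).
Nikolai in UTC: 10:30-15:00, 16:30-17:30 (subtract 3h to convert from UTC+3).
Emeka ∩ Ugo: 11:00-14:30, 15:30-16:30.
Emeka ∩ Ugo ∩ Nadia: 12:00-14:30, 15:30-16:00.
Emeka ∩ Ugo ∩ Nadia ∩ Yara: 12:00-14:30.
Emeka ∩ Ugo ∩ Nadia ∩ Yara ∩ Imani: 12:00-14:30.
Emeka ∩ Ugo ∩ Nadia ∩ Yara ∩ Imani ∩ Nikolai: 12:00-14:30.
Those are the intersection windows.
The last common window of at least 60 minutes is 12:00-14:30; a 60-minute meeting can start as late as 13:30 and still end by 14:30.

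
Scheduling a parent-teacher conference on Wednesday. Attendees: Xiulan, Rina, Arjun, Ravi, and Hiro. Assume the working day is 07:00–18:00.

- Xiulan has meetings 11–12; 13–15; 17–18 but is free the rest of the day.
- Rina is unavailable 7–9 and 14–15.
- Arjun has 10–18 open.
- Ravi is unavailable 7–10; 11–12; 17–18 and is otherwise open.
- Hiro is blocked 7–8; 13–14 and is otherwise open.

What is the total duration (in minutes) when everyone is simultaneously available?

240

Xiulan free: 07:00-11:00, 12:00-13:00, 15:00-17:00 (invert busy blocks within the working day).
Rina free: 09:00-14:00, 15:00-18:00 (invert busy blocks within the working day).
Arjun free: 10:00-18:00.
Ravi free: 10:00-11:00, 12:00-17:00 (invert busy blocks within the working day).
Hiro free: 08:00-13:00, 14:00-18:00 (invert busy blocks within the working day).
Xiulan ∩ Rina: 09:00-11:00, 12:00-13:00, 15:00-17:00.
Xiulan ∩ Rina ∩ Arjun: 10:00-11:00, 12:00-13:00, 15:00-17:00.
Xiulan ∩ Rina ∩ Arjun ∩ Ravi: 10:00-11:00, 12:00-13:00, 15:00-17:00.
Xiulan ∩ Rina ∩ Arjun ∩ Ravi ∩ Hiro: 10:00-11:00, 12:00-13:00, 15:00-17:00.
Summing the common windows: 60 + 60 + 120 = 240 minutes.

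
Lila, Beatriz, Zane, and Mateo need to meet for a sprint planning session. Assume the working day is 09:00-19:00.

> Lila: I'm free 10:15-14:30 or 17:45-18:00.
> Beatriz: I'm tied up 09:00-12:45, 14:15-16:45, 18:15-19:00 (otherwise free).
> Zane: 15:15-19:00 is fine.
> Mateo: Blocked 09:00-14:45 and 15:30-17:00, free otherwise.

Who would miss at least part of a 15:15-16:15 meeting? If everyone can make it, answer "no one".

Lila free: 10:15-14:30, 17:45-18:00.
Beatriz free: 12:45-14:15, 16:45-18:15 (invert busy blocks within the working day).
Zane free: 15:15-19:00.
Mateo free: 14:45-15:30, 17:00-19:00 (invert busy blocks within the working day).
Lila: not fully free for 15:15-16:15. Beatriz: not fully free for 15:15-16:15. Zane: free for 15:15-16:15. Mateo: not fully free for 15:15-16:15.

Beatriz, Lila, Mateo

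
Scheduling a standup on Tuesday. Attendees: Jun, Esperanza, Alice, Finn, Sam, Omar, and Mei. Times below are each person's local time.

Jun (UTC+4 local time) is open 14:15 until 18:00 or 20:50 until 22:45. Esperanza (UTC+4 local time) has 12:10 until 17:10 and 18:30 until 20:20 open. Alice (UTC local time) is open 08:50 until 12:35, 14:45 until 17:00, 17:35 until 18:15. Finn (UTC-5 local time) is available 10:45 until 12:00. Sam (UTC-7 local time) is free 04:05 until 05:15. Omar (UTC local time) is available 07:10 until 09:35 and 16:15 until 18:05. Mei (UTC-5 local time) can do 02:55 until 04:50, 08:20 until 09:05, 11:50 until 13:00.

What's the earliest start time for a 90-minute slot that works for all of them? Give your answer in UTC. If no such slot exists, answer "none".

none

Jun in UTC: 10:15-14:00, 16:50-18:45 (subtract 4h to convert from UTC+4).
Esperanza in UTC: 08:10-13:10, 14:30-16:20 (subtract 4h to convert from UTC+4).
Alice in UTC: 08:50-12:35, 14:45-17:00, 17:35-18:15.
Finn in UTC: 15:45-17:00 (add 5h to convert from UTC-5).
Sam in UTC: 11:05-12:15 (add 7h to convert from UTC-7).
Omar in UTC: 07:10-09:35, 16:15-18:05.
Mei in UTC: 07:55-09:50, 13:20-14:05, 16:50-18:00 (add 5h to convert from UTC-5).
Jun ∩ Esperanza: 10:15-13:10.
Jun ∩ Esperanza ∩ Alice: 10:15-12:35.
Jun ∩ Esperanza ∩ Alice ∩ Finn: ∅.
Jun ∩ Esperanza ∩ Alice ∩ Finn ∩ Sam: ∅.
Jun ∩ Esperanza ∩ Alice ∩ Finn ∩ Sam ∩ Omar: ∅.
Jun ∩ Esperanza ∩ Alice ∩ Finn ∩ Sam ∩ Omar ∩ Mei: ∅.
There is no time when everyone is free.
No common window is at least 90 minutes long.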